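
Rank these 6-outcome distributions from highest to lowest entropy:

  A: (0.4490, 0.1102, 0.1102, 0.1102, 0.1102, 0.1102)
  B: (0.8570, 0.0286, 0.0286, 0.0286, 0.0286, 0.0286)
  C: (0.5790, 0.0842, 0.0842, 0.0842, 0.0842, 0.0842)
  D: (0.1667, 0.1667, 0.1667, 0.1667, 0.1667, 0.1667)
D > A > C > B

Key insight: Entropy is maximized by uniform distributions and minimized by concentrated distributions.

Entropies:
  H(A) = 2.2719 bits
  H(B) = 0.9241 bits
  H(C) = 1.9594 bits
  H(D) = 2.5850 bits

Ranking: D > A > C > B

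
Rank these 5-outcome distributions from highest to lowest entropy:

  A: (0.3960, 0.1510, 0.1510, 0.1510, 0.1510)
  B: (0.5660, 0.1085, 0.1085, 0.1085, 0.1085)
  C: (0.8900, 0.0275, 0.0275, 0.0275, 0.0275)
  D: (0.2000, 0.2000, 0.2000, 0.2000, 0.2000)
D > A > B > C

Key insight: Entropy is maximized by uniform distributions and minimized by concentrated distributions.

Entropies:
  H(A) = 2.1766 bits
  H(B) = 1.8554 bits
  H(C) = 0.7199 bits
  H(D) = 2.3219 bits

Ranking: D > A > B > C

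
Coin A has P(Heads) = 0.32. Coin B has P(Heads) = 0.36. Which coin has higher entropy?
B

For binary distributions, entropy is maximized at p=0.5 and decreases as p moves toward 0 or 1.

H(A) = H(0.32) = 0.9044 bits
H(B) = H(0.36) = 0.9427 bits

Distribution B (p=0.36) is closer to uniform (p=0.5), so it has higher entropy.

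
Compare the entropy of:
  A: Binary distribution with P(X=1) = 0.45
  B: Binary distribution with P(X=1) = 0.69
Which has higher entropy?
A

For binary distributions, entropy is maximized at p=0.5 and decreases as p moves toward 0 or 1.

H(A) = H(0.45) = 0.9928 bits
H(B) = H(0.69) = 0.8932 bits

Distribution A (p=0.45) is closer to uniform (p=0.5), so it has higher entropy.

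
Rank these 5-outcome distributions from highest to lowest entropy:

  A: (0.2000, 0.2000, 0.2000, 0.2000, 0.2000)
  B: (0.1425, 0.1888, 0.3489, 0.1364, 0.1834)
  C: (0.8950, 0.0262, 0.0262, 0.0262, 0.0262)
A > B > C

Key insight: Entropy is maximized by uniform distributions and minimized by concentrated distributions.

- Uniform distributions have maximum entropy log₂(5) = 2.3219 bits
- The more "peaked" or concentrated a distribution, the lower its entropy

Entropies:
  H(A) = 2.3219 bits
  H(B) = 2.2255 bits
  H(C) = 0.6946 bits

Ranking: A > B > C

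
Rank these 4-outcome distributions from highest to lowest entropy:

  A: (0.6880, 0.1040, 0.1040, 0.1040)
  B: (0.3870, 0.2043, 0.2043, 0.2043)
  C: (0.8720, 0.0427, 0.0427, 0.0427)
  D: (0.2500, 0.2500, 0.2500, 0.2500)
D > B > A > C

Key insight: Entropy is maximized by uniform distributions and minimized by concentrated distributions.

Entropies:
  H(A) = 1.3900 bits
  H(B) = 1.9344 bits
  H(C) = 0.7548 bits
  H(D) = 2.0000 bits

Ranking: D > B > A > C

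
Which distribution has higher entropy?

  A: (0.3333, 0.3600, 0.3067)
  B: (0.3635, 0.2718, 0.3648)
A

Both distributions are close to uniform, making this a harder comparison.

H(A) = 1.5819 bits
H(B) = 1.5722 bits

The distribution closer to uniform has higher entropy.
Answer: A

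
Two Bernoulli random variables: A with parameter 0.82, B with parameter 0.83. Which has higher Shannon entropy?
A

For binary distributions, entropy is maximized at p=0.5 and decreases as p moves toward 0 or 1.

H(A) = H(0.82) = 0.6801 bits
H(B) = H(0.83) = 0.6577 bits

Distribution A (p=0.82) is closer to uniform (p=0.5), so it has higher entropy.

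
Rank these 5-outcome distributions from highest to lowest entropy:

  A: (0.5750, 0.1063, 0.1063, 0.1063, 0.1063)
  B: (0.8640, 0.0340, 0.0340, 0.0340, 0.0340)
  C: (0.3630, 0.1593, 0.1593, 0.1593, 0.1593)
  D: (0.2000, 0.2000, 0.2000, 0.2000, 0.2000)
D > C > A > B

Key insight: Entropy is maximized by uniform distributions and minimized by concentrated distributions.

Entropies:
  H(A) = 1.8337 bits
  H(B) = 0.8457 bits
  H(C) = 2.2191 bits
  H(D) = 2.3219 bits

Ranking: D > C > A > B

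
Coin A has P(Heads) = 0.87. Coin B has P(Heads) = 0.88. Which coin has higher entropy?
A

For binary distributions, entropy is maximized at p=0.5 and decreases as p moves toward 0 or 1.

H(A) = H(0.87) = 0.5574 bits
H(B) = H(0.88) = 0.5294 bits

Distribution A (p=0.87) is closer to uniform (p=0.5), so it has higher entropy.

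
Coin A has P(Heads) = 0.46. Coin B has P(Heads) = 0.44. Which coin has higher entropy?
A

For binary distributions, entropy is maximized at p=0.5 and decreases as p moves toward 0 or 1.

H(A) = H(0.46) = 0.9954 bits
H(B) = H(0.44) = 0.9896 bits

Distribution A (p=0.46) is closer to uniform (p=0.5), so it has higher entropy.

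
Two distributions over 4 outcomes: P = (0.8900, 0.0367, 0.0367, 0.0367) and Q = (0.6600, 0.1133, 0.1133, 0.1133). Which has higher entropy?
Q

P is highly concentrated on one outcome (89%), making it nearly deterministic. Q spreads its mass more evenly (max 66%). The more spread-out distribution has higher entropy: H(P) ≈ 0.674 bits, H(Q) ≈ 1.464 bits.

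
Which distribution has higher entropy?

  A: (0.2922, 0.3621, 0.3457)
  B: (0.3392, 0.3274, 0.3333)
B

Both distributions are close to uniform, making this a harder comparison.

H(A) = 1.5791 bits
H(B) = 1.5848 bits

The distribution closer to uniform has higher entropy.
Answer: B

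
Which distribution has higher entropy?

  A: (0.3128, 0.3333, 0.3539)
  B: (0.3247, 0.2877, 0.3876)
A

Both distributions are close to uniform, making this a harder comparison.

H(A) = 1.5831 bits
H(B) = 1.5740 bits

The distribution closer to uniform has higher entropy.
Answer: A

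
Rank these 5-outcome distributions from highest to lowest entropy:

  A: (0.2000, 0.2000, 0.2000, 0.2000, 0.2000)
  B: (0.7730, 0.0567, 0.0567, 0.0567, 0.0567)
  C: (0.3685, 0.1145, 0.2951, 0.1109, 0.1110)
A > C > B

Key insight: Entropy is maximized by uniform distributions and minimized by concentrated distributions.

- Uniform distributions have maximum entropy log₂(5) = 2.3219 bits
- The more "peaked" or concentrated a distribution, the lower its entropy

Entropies:
  H(A) = 2.3219 bits
  H(B) = 1.2267 bits
  H(C) = 2.1122 bits

Ranking: A > C > B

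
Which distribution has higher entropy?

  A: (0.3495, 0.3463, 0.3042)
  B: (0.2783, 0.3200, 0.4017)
A

Both distributions are close to uniform, making this a harder comparison.

H(A) = 1.5822 bits
H(B) = 1.5681 bits

The distribution closer to uniform has higher entropy.
Answer: A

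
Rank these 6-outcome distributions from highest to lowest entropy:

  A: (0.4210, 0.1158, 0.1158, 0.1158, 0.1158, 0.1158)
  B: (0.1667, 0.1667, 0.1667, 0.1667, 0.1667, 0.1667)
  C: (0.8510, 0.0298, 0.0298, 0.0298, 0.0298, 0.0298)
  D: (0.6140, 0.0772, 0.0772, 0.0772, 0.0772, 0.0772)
B > A > D > C

Key insight: Entropy is maximized by uniform distributions and minimized by concentrated distributions.

Entropies:
  H(A) = 2.3263 bits
  H(B) = 2.5850 bits
  H(C) = 0.9533 bits
  H(D) = 1.8584 bits

Ranking: B > A > D > C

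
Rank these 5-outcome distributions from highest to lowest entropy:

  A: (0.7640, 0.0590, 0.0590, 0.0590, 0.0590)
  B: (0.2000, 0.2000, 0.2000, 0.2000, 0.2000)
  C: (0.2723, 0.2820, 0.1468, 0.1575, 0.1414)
B > C > A

Key insight: Entropy is maximized by uniform distributions and minimized by concentrated distributions.

- Uniform distributions have maximum entropy log₂(5) = 2.3219 bits
- The more "peaked" or concentrated a distribution, the lower its entropy

Entropies:
  H(A) = 1.2603 bits
  H(B) = 2.3219 bits
  H(C) = 2.2515 bits

Ranking: B > C > A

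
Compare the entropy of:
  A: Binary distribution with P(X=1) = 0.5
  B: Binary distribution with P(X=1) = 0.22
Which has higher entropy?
A

For binary distributions, entropy is maximized at p=0.5 and decreases as p moves toward 0 or 1.

H(A) = H(0.5) = 1.0000 bits
H(B) = H(0.22) = 0.7602 bits

Distribution A (p=0.5) is closer to uniform (p=0.5), so it has higher entropy.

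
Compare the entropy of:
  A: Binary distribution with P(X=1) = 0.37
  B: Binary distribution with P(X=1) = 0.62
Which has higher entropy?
B

For binary distributions, entropy is maximized at p=0.5 and decreases as p moves toward 0 or 1.

H(A) = H(0.37) = 0.9507 bits
H(B) = H(0.62) = 0.9580 bits

Distribution B (p=0.62) is closer to uniform (p=0.5), so it has higher entropy.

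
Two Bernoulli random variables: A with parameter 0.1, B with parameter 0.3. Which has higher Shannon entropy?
B

For binary distributions, entropy is maximized at p=0.5 and decreases as p moves toward 0 or 1.

H(A) = H(0.1) = 0.4690 bits
H(B) = H(0.3) = 0.8813 bits

Distribution B (p=0.3) is closer to uniform (p=0.5), so it has higher entropy.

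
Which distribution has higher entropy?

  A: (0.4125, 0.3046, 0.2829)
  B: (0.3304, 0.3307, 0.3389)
B

Both distributions are close to uniform, making this a harder comparison.

H(A) = 1.5647 bits
H(B) = 1.5849 bits

The distribution closer to uniform has higher entropy.
Answer: B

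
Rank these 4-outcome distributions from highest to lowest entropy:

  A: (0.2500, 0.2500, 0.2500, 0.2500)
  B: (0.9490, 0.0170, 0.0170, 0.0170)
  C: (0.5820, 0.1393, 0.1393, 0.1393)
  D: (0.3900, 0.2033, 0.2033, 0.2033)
A > D > C > B

Key insight: Entropy is maximized by uniform distributions and minimized by concentrated distributions.

Entropies:
  H(A) = 2.0000 bits
  H(B) = 0.3715 bits
  H(C) = 1.6430 bits
  H(D) = 1.9316 bits

Ranking: A > D > C > B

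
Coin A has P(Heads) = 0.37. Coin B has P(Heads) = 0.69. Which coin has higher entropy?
A

For binary distributions, entropy is maximized at p=0.5 and decreases as p moves toward 0 or 1.

H(A) = H(0.37) = 0.9507 bits
H(B) = H(0.69) = 0.8932 bits

Distribution A (p=0.37) is closer to uniform (p=0.5), so it has higher entropy.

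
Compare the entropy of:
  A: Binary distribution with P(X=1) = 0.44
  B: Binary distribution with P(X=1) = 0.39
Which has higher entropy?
A

For binary distributions, entropy is maximized at p=0.5 and decreases as p moves toward 0 or 1.

H(A) = H(0.44) = 0.9896 bits
H(B) = H(0.39) = 0.9648 bits

Distribution A (p=0.44) is closer to uniform (p=0.5), so it has higher entropy.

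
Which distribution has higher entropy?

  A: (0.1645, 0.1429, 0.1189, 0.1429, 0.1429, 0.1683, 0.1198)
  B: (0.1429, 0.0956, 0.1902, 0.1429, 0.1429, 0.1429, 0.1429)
A

Both distributions are close to uniform, making this a harder comparison.

H(A) = 2.7961 bits
H(B) = 2.7843 bits

The distribution closer to uniform has higher entropy.
Answer: A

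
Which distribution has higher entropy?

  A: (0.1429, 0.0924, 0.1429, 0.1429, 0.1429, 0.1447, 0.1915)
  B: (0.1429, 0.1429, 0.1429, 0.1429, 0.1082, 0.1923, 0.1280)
B

Both distributions are close to uniform, making this a harder comparison.

H(A) = 2.7819 bits
H(B) = 2.7884 bits

The distribution closer to uniform has higher entropy.
Answer: B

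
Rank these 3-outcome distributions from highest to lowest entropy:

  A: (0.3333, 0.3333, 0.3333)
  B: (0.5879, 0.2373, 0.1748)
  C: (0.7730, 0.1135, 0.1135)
A > B > C

Key insight: Entropy is maximized by uniform distributions and minimized by concentrated distributions.

- Uniform distributions have maximum entropy log₂(3) = 1.5850 bits
- The more "peaked" or concentrated a distribution, the lower its entropy

Entropies:
  H(A) = 1.5850 bits
  H(B) = 1.3828 bits
  H(C) = 0.9997 bits

Ranking: A > B > C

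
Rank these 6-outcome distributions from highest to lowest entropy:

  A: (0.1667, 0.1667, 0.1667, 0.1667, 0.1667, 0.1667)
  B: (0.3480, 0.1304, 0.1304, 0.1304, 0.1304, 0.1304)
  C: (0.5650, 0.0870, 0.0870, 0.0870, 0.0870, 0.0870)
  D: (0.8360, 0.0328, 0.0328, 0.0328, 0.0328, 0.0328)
A > B > C > D

Key insight: Entropy is maximized by uniform distributions and minimized by concentrated distributions.

Entropies:
  H(A) = 2.5850 bits
  H(B) = 2.4462 bits
  H(C) = 1.9978 bits
  H(D) = 1.0246 bits

Ranking: A > B > C > D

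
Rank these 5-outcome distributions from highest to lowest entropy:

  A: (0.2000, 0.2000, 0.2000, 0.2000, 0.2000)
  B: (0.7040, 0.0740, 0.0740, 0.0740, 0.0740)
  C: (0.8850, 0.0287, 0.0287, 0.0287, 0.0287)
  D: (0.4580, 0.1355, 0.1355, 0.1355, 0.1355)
A > D > B > C

Key insight: Entropy is maximized by uniform distributions and minimized by concentrated distributions.

Entropies:
  H(A) = 2.3219 bits
  H(B) = 1.4683 bits
  H(C) = 0.7448 bits
  H(D) = 2.0789 bits

Ranking: A > D > B > C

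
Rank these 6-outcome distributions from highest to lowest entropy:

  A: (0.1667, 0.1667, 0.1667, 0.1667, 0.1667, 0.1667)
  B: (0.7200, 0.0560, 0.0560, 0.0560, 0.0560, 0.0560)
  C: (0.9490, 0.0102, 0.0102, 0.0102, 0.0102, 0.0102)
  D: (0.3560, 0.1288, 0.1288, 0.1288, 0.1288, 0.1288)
A > D > B > C

Key insight: Entropy is maximized by uniform distributions and minimized by concentrated distributions.

Entropies:
  H(A) = 2.5850 bits
  H(B) = 1.5056 bits
  H(C) = 0.4090 bits
  H(D) = 2.4346 bits

Ranking: A > D > B > C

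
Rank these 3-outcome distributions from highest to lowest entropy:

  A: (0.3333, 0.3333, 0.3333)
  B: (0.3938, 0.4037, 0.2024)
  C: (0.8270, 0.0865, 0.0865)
A > B > C

Key insight: Entropy is maximized by uniform distributions and minimized by concentrated distributions.

- Uniform distributions have maximum entropy log₂(3) = 1.5850 bits
- The more "peaked" or concentrated a distribution, the lower its entropy

Entropies:
  H(A) = 1.5850 bits
  H(B) = 1.5242 bits
  H(C) = 0.8375 bits

Ranking: A > B > C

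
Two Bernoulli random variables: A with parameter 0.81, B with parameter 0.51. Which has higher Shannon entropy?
B

For binary distributions, entropy is maximized at p=0.5 and decreases as p moves toward 0 or 1.

H(A) = H(0.81) = 0.7015 bits
H(B) = H(0.51) = 0.9997 bits

Distribution B (p=0.51) is closer to uniform (p=0.5), so it has higher entropy.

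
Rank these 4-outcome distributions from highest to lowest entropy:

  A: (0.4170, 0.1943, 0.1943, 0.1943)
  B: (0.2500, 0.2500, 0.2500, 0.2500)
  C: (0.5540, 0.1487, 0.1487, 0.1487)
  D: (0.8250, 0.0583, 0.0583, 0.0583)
B > A > C > D

Key insight: Entropy is maximized by uniform distributions and minimized by concentrated distributions.

Entropies:
  H(A) = 1.9041 bits
  H(B) = 2.0000 bits
  H(C) = 1.6985 bits
  H(D) = 0.9464 bits

Ranking: B > A > C > D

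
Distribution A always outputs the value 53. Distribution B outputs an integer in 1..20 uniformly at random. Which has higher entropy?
B

A is deterministic, so H(A) = 0. B is uniform over 20 outcomes, so H(B) = log₂(20) = 4.322 bits. Any distribution with genuine randomness has higher entropy than a deterministic one.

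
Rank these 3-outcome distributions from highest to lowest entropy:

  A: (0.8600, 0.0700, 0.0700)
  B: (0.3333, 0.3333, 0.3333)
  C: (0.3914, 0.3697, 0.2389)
B > C > A

Key insight: Entropy is maximized by uniform distributions and minimized by concentrated distributions.

- Uniform distributions have maximum entropy log₂(3) = 1.5850 bits
- The more "peaked" or concentrated a distribution, the lower its entropy

Entropies:
  H(A) = 0.7242 bits
  H(B) = 1.5850 bits
  H(C) = 1.5538 bits

Ranking: B > C > A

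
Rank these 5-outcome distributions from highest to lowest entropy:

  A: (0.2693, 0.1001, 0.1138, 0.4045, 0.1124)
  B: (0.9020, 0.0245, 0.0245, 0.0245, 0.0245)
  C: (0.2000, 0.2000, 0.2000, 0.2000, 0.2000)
C > A > B

Key insight: Entropy is maximized by uniform distributions and minimized by concentrated distributions.

- Uniform distributions have maximum entropy log₂(5) = 2.3219 bits
- The more "peaked" or concentrated a distribution, the lower its entropy

Entropies:
  H(A) = 2.0814 bits
  H(B) = 0.6586 bits
  H(C) = 2.3219 bits

Ranking: C > A > B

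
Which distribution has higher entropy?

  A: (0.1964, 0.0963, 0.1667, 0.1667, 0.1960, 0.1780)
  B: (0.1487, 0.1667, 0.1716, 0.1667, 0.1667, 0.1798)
B

Both distributions are close to uniform, making this a harder comparison.

H(A) = 2.5520 bits
H(B) = 2.5827 bits

The distribution closer to uniform has higher entropy.
Answer: B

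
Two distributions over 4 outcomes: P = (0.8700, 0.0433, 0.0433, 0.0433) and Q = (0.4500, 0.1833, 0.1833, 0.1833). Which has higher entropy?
Q

P is highly concentrated on one outcome (87%), making it nearly deterministic. Q spreads its mass more evenly (max 45%). The more spread-out distribution has higher entropy: H(P) ≈ 0.763 bits, H(Q) ≈ 1.865 bits.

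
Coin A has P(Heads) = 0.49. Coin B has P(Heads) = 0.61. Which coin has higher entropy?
A

For binary distributions, entropy is maximized at p=0.5 and decreases as p moves toward 0 or 1.

H(A) = H(0.49) = 0.9997 bits
H(B) = H(0.61) = 0.9648 bits

Distribution A (p=0.49) is closer to uniform (p=0.5), so it has higher entropy.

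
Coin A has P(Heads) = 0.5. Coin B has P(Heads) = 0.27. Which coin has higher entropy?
A

For binary distributions, entropy is maximized at p=0.5 and decreases as p moves toward 0 or 1.

H(A) = H(0.5) = 1.0000 bits
H(B) = H(0.27) = 0.8415 bits

Distribution A (p=0.5) is closer to uniform (p=0.5), so it has higher entropy.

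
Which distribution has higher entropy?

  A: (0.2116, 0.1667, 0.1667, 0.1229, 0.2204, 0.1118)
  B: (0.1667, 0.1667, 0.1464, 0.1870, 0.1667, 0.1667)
B

Both distributions are close to uniform, making this a harder comparison.

H(A) = 2.5417 bits
H(B) = 2.5814 bits

The distribution closer to uniform has higher entropy.
Answer: B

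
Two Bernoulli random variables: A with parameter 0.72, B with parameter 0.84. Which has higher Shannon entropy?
A

For binary distributions, entropy is maximized at p=0.5 and decreases as p moves toward 0 or 1.

H(A) = H(0.72) = 0.8555 bits
H(B) = H(0.84) = 0.6343 bits

Distribution A (p=0.72) is closer to uniform (p=0.5), so it has higher entropy.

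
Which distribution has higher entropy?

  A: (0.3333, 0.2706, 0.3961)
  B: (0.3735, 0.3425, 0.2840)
B

Both distributions are close to uniform, making this a harder comparison.

H(A) = 1.5678 bits
H(B) = 1.5759 bits

The distribution closer to uniform has higher entropy.
Answer: B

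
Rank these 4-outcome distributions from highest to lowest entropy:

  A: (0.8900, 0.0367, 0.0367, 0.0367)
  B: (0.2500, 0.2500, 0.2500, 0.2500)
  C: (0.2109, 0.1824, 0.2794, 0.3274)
B > C > A

Key insight: Entropy is maximized by uniform distributions and minimized by concentrated distributions.

- Uniform distributions have maximum entropy log₂(4) = 2.0000 bits
- The more "peaked" or concentrated a distribution, the lower its entropy

Entropies:
  H(A) = 0.6743 bits
  H(B) = 2.0000 bits
  H(C) = 1.9626 bits

Ranking: B > C > A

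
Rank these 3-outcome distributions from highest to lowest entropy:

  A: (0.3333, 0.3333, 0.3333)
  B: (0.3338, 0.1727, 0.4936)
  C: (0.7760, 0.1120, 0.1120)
A > B > C

Key insight: Entropy is maximized by uniform distributions and minimized by concentrated distributions.

- Uniform distributions have maximum entropy log₂(3) = 1.5850 bits
- The more "peaked" or concentrated a distribution, the lower its entropy

Entropies:
  H(A) = 1.5850 bits
  H(B) = 1.4687 bits
  H(C) = 0.9914 bits

Ranking: A > B > C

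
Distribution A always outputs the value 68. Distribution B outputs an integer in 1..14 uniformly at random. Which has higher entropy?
B

A is deterministic, so H(A) = 0. B is uniform over 14 outcomes, so H(B) = log₂(14) = 3.807 bits. Any distribution with genuine randomness has higher entropy than a deterministic one.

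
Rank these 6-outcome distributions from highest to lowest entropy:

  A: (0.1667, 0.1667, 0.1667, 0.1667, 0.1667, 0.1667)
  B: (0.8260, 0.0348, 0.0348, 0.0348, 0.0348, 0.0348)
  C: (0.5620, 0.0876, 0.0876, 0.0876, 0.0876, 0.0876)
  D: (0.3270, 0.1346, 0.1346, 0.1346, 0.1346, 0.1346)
A > D > C > B

Key insight: Entropy is maximized by uniform distributions and minimized by concentrated distributions.

Entropies:
  H(A) = 2.5850 bits
  H(B) = 1.0708 bits
  H(C) = 2.0059 bits
  H(D) = 2.4745 bits

Ranking: A > D > C > B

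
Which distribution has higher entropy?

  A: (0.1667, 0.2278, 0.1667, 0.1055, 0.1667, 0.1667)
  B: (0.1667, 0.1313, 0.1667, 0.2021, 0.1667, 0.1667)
B

Both distributions are close to uniform, making this a harder comparison.

H(A) = 2.5518 bits
H(B) = 2.5740 bits

The distribution closer to uniform has higher entropy.
Answer: B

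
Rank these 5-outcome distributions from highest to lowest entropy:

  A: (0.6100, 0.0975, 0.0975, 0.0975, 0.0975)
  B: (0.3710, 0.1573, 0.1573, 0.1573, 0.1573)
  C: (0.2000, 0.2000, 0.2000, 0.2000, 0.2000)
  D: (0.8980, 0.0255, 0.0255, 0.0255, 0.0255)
C > B > A > D

Key insight: Entropy is maximized by uniform distributions and minimized by concentrated distributions.

Entropies:
  H(A) = 1.7448 bits
  H(B) = 2.2094 bits
  H(C) = 2.3219 bits
  H(D) = 0.6793 bits

Ranking: C > B > A > D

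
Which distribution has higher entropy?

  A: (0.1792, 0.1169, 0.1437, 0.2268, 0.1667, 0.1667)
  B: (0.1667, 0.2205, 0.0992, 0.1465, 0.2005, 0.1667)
A

Both distributions are close to uniform, making this a harder comparison.

H(A) = 2.5558 bits
H(B) = 2.5440 bits

The distribution closer to uniform has higher entropy.
Answer: A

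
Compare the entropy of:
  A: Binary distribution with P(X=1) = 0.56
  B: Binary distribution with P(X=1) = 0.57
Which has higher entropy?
A

For binary distributions, entropy is maximized at p=0.5 and decreases as p moves toward 0 or 1.

H(A) = H(0.56) = 0.9896 bits
H(B) = H(0.57) = 0.9858 bits

Distribution A (p=0.56) is closer to uniform (p=0.5), so it has higher entropy.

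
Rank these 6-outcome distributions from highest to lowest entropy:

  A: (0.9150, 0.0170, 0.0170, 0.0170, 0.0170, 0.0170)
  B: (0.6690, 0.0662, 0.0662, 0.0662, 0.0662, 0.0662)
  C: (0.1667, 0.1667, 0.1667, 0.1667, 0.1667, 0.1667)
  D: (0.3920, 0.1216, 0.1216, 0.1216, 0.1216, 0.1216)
C > D > B > A

Key insight: Entropy is maximized by uniform distributions and minimized by concentrated distributions.

Entropies:
  H(A) = 0.6169 bits
  H(B) = 1.6845 bits
  H(C) = 2.5850 bits
  H(D) = 2.3778 bits

Ranking: C > D > B > A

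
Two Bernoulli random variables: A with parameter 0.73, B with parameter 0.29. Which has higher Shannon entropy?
B

For binary distributions, entropy is maximized at p=0.5 and decreases as p moves toward 0 or 1.

H(A) = H(0.73) = 0.8415 bits
H(B) = H(0.29) = 0.8687 bits

Distribution B (p=0.29) is closer to uniform (p=0.5), so it has higher entropy.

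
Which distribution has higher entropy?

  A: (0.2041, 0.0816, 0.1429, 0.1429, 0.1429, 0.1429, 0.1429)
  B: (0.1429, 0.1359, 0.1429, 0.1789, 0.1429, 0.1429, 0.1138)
B

Both distributions are close to uniform, making this a harder comparison.

H(A) = 2.7682 bits
H(B) = 2.7965 bits

The distribution closer to uniform has higher entropy.
Answer: B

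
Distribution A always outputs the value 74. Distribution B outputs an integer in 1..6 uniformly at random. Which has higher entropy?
B

A is deterministic, so H(A) = 0. B is uniform over 6 outcomes, so H(B) = log₂(6) = 2.585 bits. Any distribution with genuine randomness has higher entropy than a deterministic one.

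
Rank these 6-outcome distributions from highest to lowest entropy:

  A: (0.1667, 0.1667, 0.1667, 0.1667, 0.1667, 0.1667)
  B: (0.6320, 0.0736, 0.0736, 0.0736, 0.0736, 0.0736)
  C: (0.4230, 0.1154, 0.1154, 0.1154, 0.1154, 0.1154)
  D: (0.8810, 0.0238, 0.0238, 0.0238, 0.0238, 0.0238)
A > C > B > D

Key insight: Entropy is maximized by uniform distributions and minimized by concentrated distributions.

Entropies:
  H(A) = 2.5850 bits
  H(B) = 1.8036 bits
  H(C) = 2.3226 bits
  H(D) = 0.8028 bits

Ranking: A > C > B > D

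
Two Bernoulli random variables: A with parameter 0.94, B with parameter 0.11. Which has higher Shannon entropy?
B

For binary distributions, entropy is maximized at p=0.5 and decreases as p moves toward 0 or 1.

H(A) = H(0.94) = 0.3274 bits
H(B) = H(0.11) = 0.4999 bits

Distribution B (p=0.11) is closer to uniform (p=0.5), so it has higher entropy.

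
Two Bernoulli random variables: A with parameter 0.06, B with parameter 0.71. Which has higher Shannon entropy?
B

For binary distributions, entropy is maximized at p=0.5 and decreases as p moves toward 0 or 1.

H(A) = H(0.06) = 0.3274 bits
H(B) = H(0.71) = 0.8687 bits

Distribution B (p=0.71) is closer to uniform (p=0.5), so it has higher entropy.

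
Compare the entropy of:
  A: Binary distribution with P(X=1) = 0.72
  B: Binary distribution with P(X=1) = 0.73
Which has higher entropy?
A

For binary distributions, entropy is maximized at p=0.5 and decreases as p moves toward 0 or 1.

H(A) = H(0.72) = 0.8555 bits
H(B) = H(0.73) = 0.8415 bits

Distribution A (p=0.72) is closer to uniform (p=0.5), so it has higher entropy.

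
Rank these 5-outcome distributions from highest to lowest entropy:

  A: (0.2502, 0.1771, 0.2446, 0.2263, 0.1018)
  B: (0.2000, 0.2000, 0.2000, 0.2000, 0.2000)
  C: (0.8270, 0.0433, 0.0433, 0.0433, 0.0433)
B > A > C

Key insight: Entropy is maximized by uniform distributions and minimized by concentrated distributions.

- Uniform distributions have maximum entropy log₂(5) = 2.3219 bits
- The more "peaked" or concentrated a distribution, the lower its entropy

Entropies:
  H(A) = 2.2600 bits
  H(B) = 2.3219 bits
  H(C) = 1.0105 bits

Ranking: B > A > C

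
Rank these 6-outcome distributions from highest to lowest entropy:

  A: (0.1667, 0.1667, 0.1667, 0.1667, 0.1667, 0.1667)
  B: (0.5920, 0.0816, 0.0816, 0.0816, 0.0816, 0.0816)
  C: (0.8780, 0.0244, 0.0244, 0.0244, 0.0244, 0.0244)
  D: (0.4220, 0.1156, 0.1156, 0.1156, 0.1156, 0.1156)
A > D > B > C

Key insight: Entropy is maximized by uniform distributions and minimized by concentrated distributions.

Entropies:
  H(A) = 2.5850 bits
  H(B) = 1.9228 bits
  H(C) = 0.8184 bits
  H(D) = 2.3244 bits

Ranking: A > D > B > C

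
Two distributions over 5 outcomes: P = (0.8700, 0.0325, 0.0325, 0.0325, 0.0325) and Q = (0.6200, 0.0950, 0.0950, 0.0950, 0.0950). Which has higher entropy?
Q

P is highly concentrated on one outcome (87%), making it nearly deterministic. Q spreads its mass more evenly (max 62%). The more spread-out distribution has higher entropy: H(P) ≈ 0.817 bits, H(Q) ≈ 1.718 bits.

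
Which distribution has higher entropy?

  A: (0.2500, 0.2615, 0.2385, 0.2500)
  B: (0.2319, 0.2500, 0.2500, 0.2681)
A

Both distributions are close to uniform, making this a harder comparison.

H(A) = 1.9992 bits
H(B) = 1.9981 bits

The distribution closer to uniform has higher entropy.
Answer: A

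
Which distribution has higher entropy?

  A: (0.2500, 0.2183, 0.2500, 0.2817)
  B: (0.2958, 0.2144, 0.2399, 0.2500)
A

Both distributions are close to uniform, making this a harder comparison.

H(A) = 1.9942 bits
H(B) = 1.9901 bits

The distribution closer to uniform has higher entropy.
Answer: A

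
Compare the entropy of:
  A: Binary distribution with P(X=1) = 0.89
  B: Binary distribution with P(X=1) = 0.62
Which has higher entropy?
B

For binary distributions, entropy is maximized at p=0.5 and decreases as p moves toward 0 or 1.

H(A) = H(0.89) = 0.4999 bits
H(B) = H(0.62) = 0.9580 bits

Distribution B (p=0.62) is closer to uniform (p=0.5), so it has higher entropy.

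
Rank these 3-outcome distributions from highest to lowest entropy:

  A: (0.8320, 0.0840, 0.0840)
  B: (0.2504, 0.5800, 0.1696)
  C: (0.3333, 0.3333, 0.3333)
C > B > A

Key insight: Entropy is maximized by uniform distributions and minimized by concentrated distributions.

- Uniform distributions have maximum entropy log₂(3) = 1.5850 bits
- The more "peaked" or concentrated a distribution, the lower its entropy

Entropies:
  H(A) = 0.8211 bits
  H(B) = 1.3901 bits
  H(C) = 1.5850 bits

Ranking: C > B > A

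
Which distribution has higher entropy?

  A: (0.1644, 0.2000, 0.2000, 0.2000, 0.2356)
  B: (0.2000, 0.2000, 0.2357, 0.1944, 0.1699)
B

Both distributions are close to uniform, making this a harder comparison.

H(A) = 2.3128 bits
H(B) = 2.3140 bits

The distribution closer to uniform has higher entropy.
Answer: B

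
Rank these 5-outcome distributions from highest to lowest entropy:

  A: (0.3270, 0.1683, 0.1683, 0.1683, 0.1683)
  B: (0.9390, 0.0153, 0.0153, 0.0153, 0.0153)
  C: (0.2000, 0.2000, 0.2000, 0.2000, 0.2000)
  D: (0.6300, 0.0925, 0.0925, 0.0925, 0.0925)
C > A > D > B

Key insight: Entropy is maximized by uniform distributions and minimized by concentrated distributions.

Entropies:
  H(A) = 2.2578 bits
  H(B) = 0.4534 bits
  H(C) = 2.3219 bits
  H(D) = 1.6907 bits

Ranking: C > A > D > B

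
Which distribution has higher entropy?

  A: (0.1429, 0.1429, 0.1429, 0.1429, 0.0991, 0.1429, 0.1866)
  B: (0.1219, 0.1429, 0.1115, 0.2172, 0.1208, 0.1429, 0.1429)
A

Both distributions are close to uniform, making this a harder comparison.

H(A) = 2.7877 bits
H(B) = 2.7731 bits

The distribution closer to uniform has higher entropy.
Answer: A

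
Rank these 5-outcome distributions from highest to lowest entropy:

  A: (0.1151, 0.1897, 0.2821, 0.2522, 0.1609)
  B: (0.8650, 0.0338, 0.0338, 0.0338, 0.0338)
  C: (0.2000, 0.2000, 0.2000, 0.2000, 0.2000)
C > A > B

Key insight: Entropy is maximized by uniform distributions and minimized by concentrated distributions.

- Uniform distributions have maximum entropy log₂(5) = 2.3219 bits
- The more "peaked" or concentrated a distribution, the lower its entropy

Entropies:
  H(A) = 2.2543 bits
  H(B) = 0.8410 bits
  H(C) = 2.3219 bits

Ranking: C > A > B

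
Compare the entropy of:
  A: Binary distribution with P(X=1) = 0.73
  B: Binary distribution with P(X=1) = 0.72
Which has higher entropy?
B

For binary distributions, entropy is maximized at p=0.5 and decreases as p moves toward 0 or 1.

H(A) = H(0.73) = 0.8415 bits
H(B) = H(0.72) = 0.8555 bits

Distribution B (p=0.72) is closer to uniform (p=0.5), so it has higher entropy.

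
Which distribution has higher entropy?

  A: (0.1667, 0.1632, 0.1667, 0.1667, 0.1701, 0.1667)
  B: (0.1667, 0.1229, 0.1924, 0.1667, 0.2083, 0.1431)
A

Both distributions are close to uniform, making this a harder comparison.

H(A) = 2.5849 bits
H(B) = 2.5636 bits

The distribution closer to uniform has higher entropy.
Answer: A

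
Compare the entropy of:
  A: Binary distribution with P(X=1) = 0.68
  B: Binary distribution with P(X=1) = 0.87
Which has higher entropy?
A

For binary distributions, entropy is maximized at p=0.5 and decreases as p moves toward 0 or 1.

H(A) = H(0.68) = 0.9044 bits
H(B) = H(0.87) = 0.5574 bits

Distribution A (p=0.68) is closer to uniform (p=0.5), so it has higher entropy.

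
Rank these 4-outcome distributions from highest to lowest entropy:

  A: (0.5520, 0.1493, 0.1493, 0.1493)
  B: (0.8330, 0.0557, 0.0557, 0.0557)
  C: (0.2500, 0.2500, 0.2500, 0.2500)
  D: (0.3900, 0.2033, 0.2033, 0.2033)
C > D > A > B

Key insight: Entropy is maximized by uniform distributions and minimized by concentrated distributions.

Entropies:
  H(A) = 1.7022 bits
  H(B) = 0.9155 bits
  H(C) = 2.0000 bits
  H(D) = 1.9316 bits

Ranking: C > D > A > B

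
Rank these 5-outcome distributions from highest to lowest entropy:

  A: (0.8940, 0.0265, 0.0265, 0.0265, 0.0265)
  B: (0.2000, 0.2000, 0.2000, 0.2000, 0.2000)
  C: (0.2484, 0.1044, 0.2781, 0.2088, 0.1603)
B > C > A

Key insight: Entropy is maximized by uniform distributions and minimized by concentrated distributions.

- Uniform distributions have maximum entropy log₂(5) = 2.3219 bits
- The more "peaked" or concentrated a distribution, the lower its entropy

Entropies:
  H(A) = 0.6997 bits
  H(B) = 2.3219 bits
  H(C) = 2.2481 bits

Ranking: B > C > A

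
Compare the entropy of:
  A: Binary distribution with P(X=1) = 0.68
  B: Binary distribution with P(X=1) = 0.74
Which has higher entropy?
A

For binary distributions, entropy is maximized at p=0.5 and decreases as p moves toward 0 or 1.

H(A) = H(0.68) = 0.9044 bits
H(B) = H(0.74) = 0.8267 bits

Distribution A (p=0.68) is closer to uniform (p=0.5), so it has higher entropy.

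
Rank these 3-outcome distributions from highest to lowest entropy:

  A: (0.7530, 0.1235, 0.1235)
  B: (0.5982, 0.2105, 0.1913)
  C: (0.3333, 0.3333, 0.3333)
C > B > A

Key insight: Entropy is maximized by uniform distributions and minimized by concentrated distributions.

- Uniform distributions have maximum entropy log₂(3) = 1.5850 bits
- The more "peaked" or concentrated a distribution, the lower its entropy

Entropies:
  H(A) = 1.0535 bits
  H(B) = 1.3731 bits
  H(C) = 1.5850 bits

Ranking: C > B > A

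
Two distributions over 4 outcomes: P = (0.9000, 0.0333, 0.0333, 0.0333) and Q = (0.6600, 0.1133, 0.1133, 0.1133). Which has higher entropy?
Q

P is highly concentrated on one outcome (90%), making it nearly deterministic. Q spreads its mass more evenly (max 66%). The more spread-out distribution has higher entropy: H(P) ≈ 0.627 bits, H(Q) ≈ 1.464 bits.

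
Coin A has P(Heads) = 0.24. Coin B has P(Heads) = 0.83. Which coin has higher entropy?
A

For binary distributions, entropy is maximized at p=0.5 and decreases as p moves toward 0 or 1.

H(A) = H(0.24) = 0.7950 bits
H(B) = H(0.83) = 0.6577 bits

Distribution A (p=0.24) is closer to uniform (p=0.5), so it has higher entropy.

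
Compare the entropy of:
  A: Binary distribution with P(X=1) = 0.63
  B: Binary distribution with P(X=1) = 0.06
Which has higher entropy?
A

For binary distributions, entropy is maximized at p=0.5 and decreases as p moves toward 0 or 1.

H(A) = H(0.63) = 0.9507 bits
H(B) = H(0.06) = 0.3274 bits

Distribution A (p=0.63) is closer to uniform (p=0.5), so it has higher entropy.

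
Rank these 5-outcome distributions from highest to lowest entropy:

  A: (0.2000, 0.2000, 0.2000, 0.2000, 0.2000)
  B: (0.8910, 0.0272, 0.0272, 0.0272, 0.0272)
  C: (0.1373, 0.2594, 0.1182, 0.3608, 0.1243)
A > C > B

Key insight: Entropy is maximized by uniform distributions and minimized by concentrated distributions.

- Uniform distributions have maximum entropy log₂(5) = 2.3219 bits
- The more "peaked" or concentrated a distribution, the lower its entropy

Entropies:
  H(A) = 2.3219 bits
  H(B) = 0.7149 bits
  H(C) = 2.1670 bits

Ranking: A > C > B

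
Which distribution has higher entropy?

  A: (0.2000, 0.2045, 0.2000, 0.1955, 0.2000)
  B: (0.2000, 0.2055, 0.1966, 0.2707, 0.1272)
A

Both distributions are close to uniform, making this a harder comparison.

H(A) = 2.3218 bits
H(B) = 2.2836 bits

The distribution closer to uniform has higher entropy.
Answer: A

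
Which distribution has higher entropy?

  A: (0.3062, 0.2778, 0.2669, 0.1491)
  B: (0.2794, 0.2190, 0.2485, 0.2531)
B

Both distributions are close to uniform, making this a harder comparison.

H(A) = 1.9542 bits
H(B) = 1.9947 bits

The distribution closer to uniform has higher entropy.
Answer: B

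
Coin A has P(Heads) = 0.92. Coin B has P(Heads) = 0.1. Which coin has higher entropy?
B

For binary distributions, entropy is maximized at p=0.5 and decreases as p moves toward 0 or 1.

H(A) = H(0.92) = 0.4022 bits
H(B) = H(0.1) = 0.4690 bits

Distribution B (p=0.1) is closer to uniform (p=0.5), so it has higher entropy.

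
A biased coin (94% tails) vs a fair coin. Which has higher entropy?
Fair coin

The fair coin is uniform (p=0.5), maximizing binary entropy at 1 bit. The biased coin has H(0.94) ≈ 0.327 bits — its outcome is more predictable, so its entropy is lower.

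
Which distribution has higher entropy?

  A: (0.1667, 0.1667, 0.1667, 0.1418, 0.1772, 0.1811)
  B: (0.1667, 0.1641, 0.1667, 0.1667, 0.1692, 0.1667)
B

Both distributions are close to uniform, making this a harder comparison.

H(A) = 2.5808 bits
H(B) = 2.5849 bits

The distribution closer to uniform has higher entropy.
Answer: B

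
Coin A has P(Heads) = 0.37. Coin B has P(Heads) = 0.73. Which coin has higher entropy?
A

For binary distributions, entropy is maximized at p=0.5 and decreases as p moves toward 0 or 1.

H(A) = H(0.37) = 0.9507 bits
H(B) = H(0.73) = 0.8415 bits

Distribution A (p=0.37) is closer to uniform (p=0.5), so it has higher entropy.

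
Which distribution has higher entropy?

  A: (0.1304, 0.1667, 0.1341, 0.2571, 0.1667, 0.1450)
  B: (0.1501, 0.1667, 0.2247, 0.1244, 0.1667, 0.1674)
B

Both distributions are close to uniform, making this a harder comparison.

H(A) = 2.5415 bits
H(B) = 2.5621 bits

The distribution closer to uniform has higher entropy.
Answer: B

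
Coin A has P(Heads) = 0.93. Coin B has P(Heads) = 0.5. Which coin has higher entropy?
B

For binary distributions, entropy is maximized at p=0.5 and decreases as p moves toward 0 or 1.

H(A) = H(0.93) = 0.3659 bits
H(B) = H(0.5) = 1.0000 bits

Distribution B (p=0.5) is closer to uniform (p=0.5), so it has higher entropy.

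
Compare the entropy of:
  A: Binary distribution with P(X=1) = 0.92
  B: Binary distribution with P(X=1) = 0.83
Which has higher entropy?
B

For binary distributions, entropy is maximized at p=0.5 and decreases as p moves toward 0 or 1.

H(A) = H(0.92) = 0.4022 bits
H(B) = H(0.83) = 0.6577 bits

Distribution B (p=0.83) is closer to uniform (p=0.5), so it has higher entropy.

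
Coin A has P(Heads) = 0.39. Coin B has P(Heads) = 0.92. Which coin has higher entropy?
A

For binary distributions, entropy is maximized at p=0.5 and decreases as p moves toward 0 or 1.

H(A) = H(0.39) = 0.9648 bits
H(B) = H(0.92) = 0.4022 bits

Distribution A (p=0.39) is closer to uniform (p=0.5), so it has higher entropy.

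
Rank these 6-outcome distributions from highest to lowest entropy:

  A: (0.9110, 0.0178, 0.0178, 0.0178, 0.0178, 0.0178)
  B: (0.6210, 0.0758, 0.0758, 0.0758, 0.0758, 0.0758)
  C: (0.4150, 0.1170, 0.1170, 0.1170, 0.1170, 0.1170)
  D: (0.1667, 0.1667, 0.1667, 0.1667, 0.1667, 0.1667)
D > C > B > A

Key insight: Entropy is maximized by uniform distributions and minimized by concentrated distributions.

Entropies:
  H(A) = 0.6398 bits
  H(B) = 1.8373 bits
  H(C) = 2.3374 bits
  H(D) = 2.5850 bits

Ranking: D > C > B > A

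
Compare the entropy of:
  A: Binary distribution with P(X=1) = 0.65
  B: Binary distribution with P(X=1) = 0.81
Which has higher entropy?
A

For binary distributions, entropy is maximized at p=0.5 and decreases as p moves toward 0 or 1.

H(A) = H(0.65) = 0.9341 bits
H(B) = H(0.81) = 0.7015 bits

Distribution A (p=0.65) is closer to uniform (p=0.5), so it has higher entropy.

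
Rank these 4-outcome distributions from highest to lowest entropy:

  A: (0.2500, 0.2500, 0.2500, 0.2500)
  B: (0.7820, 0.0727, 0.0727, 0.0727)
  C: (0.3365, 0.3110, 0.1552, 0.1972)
A > C > B

Key insight: Entropy is maximized by uniform distributions and minimized by concentrated distributions.

- Uniform distributions have maximum entropy log₂(4) = 2.0000 bits
- The more "peaked" or concentrated a distribution, the lower its entropy

Entropies:
  H(A) = 2.0000 bits
  H(B) = 1.1020 bits
  H(C) = 1.9319 bits

Ranking: A > C > B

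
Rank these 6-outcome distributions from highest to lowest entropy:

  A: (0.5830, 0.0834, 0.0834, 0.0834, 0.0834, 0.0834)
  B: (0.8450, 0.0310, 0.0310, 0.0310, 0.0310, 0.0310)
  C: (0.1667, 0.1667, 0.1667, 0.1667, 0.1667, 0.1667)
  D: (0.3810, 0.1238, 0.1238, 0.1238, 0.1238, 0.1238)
C > D > A > B

Key insight: Entropy is maximized by uniform distributions and minimized by concentrated distributions.

Entropies:
  H(A) = 1.9483 bits
  H(B) = 0.9821 bits
  H(C) = 2.5850 bits
  H(D) = 2.3960 bits

Ranking: C > D > A > B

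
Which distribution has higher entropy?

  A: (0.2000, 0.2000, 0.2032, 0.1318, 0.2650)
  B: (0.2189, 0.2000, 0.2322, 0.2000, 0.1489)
B

Both distributions are close to uniform, making this a harder comparison.

H(A) = 2.2890 bits
H(B) = 2.3068 bits

The distribution closer to uniform has higher entropy.
Answer: B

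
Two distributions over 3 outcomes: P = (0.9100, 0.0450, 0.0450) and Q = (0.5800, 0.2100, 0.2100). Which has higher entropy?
Q

P is highly concentrated on one outcome (91%), making it nearly deterministic. Q spreads its mass more evenly (max 58%). The more spread-out distribution has higher entropy: H(P) ≈ 0.526 bits, H(Q) ≈ 1.401 bits.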